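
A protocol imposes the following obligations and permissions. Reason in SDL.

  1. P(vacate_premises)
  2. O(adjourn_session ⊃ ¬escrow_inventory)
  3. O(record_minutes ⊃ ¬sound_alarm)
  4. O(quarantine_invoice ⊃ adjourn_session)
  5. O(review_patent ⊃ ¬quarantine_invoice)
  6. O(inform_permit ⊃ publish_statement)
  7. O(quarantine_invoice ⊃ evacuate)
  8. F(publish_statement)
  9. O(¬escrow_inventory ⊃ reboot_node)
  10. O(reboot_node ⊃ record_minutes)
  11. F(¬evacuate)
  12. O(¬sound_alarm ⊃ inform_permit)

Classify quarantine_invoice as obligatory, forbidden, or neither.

Forbidden

Premise 8 is F(publish_statement), i.e. O(¬publish_statement).
The contrapositive of premise 6 (O(inform_permit ⊃ publish_statement)) is O(¬publish_statement ⊃ ¬inform_permit), and O(¬publish_statement) is already established, so O(¬inform_permit).
Premise 12 is O(¬sound_alarm ⊃ inform_permit); contrapositively O(¬inform_permit ⊃ sound_alarm). Since O(¬inform_permit) holds, K gives O(sound_alarm).
Premise 3 is O(record_minutes ⊃ ¬sound_alarm); contrapositively O(sound_alarm ⊃ ¬record_minutes). Since O(sound_alarm) holds, K gives O(¬record_minutes).
Premise 10 is O(reboot_node ⊃ record_minutes); contrapositively O(¬record_minutes ⊃ ¬reboot_node). Since O(¬record_minutes) holds, K gives O(¬reboot_node).
Premise 9, O(¬escrow_inventory ⊃ reboot_node), contraposes to O(¬reboot_node ⊃ escrow_inventory); with O(¬reboot_node) we get O(escrow_inventory).
The contrapositive of premise 2 (O(adjourn_session ⊃ ¬escrow_inventory)) is O(escrow_inventory ⊃ ¬adjourn_session), and O(escrow_inventory) is already established, so O(¬adjourn_session).
Premise 4, O(quarantine_invoice ⊃ adjourn_session), contraposes to O(¬adjourn_session ⊃ ¬quarantine_invoice); with O(¬adjourn_session) we get O(¬quarantine_invoice).
Premises 1, 5, 7, 11 do not contribute to this derivation.
Thus O(¬quarantine_invoice), which is F(quarantine_invoice): quarantine_invoice is forbidden.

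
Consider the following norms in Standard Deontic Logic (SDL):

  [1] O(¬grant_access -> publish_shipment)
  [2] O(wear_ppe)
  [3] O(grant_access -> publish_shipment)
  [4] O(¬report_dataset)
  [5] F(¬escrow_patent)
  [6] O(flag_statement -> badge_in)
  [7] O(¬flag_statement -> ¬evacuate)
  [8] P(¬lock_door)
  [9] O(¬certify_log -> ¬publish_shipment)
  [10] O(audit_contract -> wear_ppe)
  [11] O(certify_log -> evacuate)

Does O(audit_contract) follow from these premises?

No

Premise 10 is O(audit_contract -> wear_ppe); even if O(wear_ppe) held, inferring O(audit_contract) would be affirming the consequent — invalid.
No other premise forces O(audit_contract). An ideal world satisfying every premise can still have audit_contract false, so O(audit_contract) is not derivable.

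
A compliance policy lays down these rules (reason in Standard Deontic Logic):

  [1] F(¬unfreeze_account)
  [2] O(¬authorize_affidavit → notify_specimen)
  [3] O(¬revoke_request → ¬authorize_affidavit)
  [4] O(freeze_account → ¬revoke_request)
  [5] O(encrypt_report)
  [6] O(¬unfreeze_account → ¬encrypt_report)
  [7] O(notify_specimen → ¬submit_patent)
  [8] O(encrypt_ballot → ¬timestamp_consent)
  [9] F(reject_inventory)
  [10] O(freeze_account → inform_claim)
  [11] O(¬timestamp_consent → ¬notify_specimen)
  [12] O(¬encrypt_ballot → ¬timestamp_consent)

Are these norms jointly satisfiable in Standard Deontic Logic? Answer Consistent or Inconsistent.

Consistent

Premise 6 is O(¬unfreeze_account → ¬encrypt_report), but O(¬unfreeze_account) is not derivable from the premises, so it does not yield O(¬encrypt_report).
So O(¬encrypt_report) is not derivable, and the apparent clash with O(encrypt_report) does not arise.
A world satisfying every obligation exists (e.g. authorize_affidavit=true, encrypt_ballot=false, encrypt_report=true, freeze_account=false, inform_claim=false, notify_specimen=false, reject_inventory=false, revoke_request=true, submit_patent=false, timestamp_consent=false, unfreeze_account=true); no atom is both obligatory and forbidden, so the set is consistent.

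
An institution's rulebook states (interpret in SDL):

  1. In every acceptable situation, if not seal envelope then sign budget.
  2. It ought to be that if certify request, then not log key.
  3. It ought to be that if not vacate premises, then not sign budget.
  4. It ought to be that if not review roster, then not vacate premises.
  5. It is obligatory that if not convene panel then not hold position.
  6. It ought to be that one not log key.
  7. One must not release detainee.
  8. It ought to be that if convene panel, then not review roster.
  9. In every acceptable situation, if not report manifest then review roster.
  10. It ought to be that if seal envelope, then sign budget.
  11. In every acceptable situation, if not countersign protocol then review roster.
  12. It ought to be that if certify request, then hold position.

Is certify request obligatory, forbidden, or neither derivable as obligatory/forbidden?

Forbidden

Premises 10 and 1 are O(seal_envelope → sign_budget) and O(¬seal_envelope → sign_budget); every ideal world satisfies seal_envelope or ¬seal_envelope, so in either case sign_budget holds — hence O(sign_budget).
Premise 3, O(¬vacate_premises → ¬sign_budget), contraposes to O(sign_budget → vacate_premises); with O(sign_budget) we get O(vacate_premises).
The contrapositive of premise 4 (O(¬review_roster → ¬vacate_premises)) is O(vacate_premises → review_roster), and O(vacate_premises) is already established, so O(review_roster).
The contrapositive of premise 8 (O(convene_panel → ¬review_roster)) is O(review_roster → ¬convene_panel), and O(review_roster) is already established, so O(¬convene_panel).
Premise 5 is O(¬convene_panel → ¬hold_position); since O(¬convene_panel), deontic closure gives O(¬hold_position).
The contrapositive of premise 12 (O(certify_request → hold_position)) is O(¬hold_position → ¬certify_request), and O(¬hold_position) is already established, so O(¬certify_request).
Premises 2, 6, 7, 9, 11 do not contribute to this derivation.
Thus O(¬certify_request), which is F(certify_request): certify_request is forbidden.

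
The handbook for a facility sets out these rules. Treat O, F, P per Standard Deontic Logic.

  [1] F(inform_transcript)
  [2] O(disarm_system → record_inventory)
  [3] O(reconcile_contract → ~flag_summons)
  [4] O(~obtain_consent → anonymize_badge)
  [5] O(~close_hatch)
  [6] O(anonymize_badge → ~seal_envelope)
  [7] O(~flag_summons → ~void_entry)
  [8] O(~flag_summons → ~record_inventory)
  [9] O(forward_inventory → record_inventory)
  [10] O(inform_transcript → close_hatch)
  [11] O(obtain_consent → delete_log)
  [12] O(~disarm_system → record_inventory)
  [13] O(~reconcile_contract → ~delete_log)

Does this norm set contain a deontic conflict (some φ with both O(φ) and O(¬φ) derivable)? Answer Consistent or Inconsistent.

Consistent

Premise 10 is O(inform_transcript → close_hatch), but O(inform_transcript) is not derivable from the premises, so it does not yield O(close_hatch).
So O(close_hatch) is not derivable, and the apparent clash with O(~close_hatch) does not arise.
A world satisfying every obligation exists (e.g. anonymize_badge=true, close_hatch=false, delete_log=false, disarm_system=false, flag_summons=true, forward_inventory=false, inform_transcript=false, obtain_consent=false, reconcile_contract=false, record_inventory=true, seal_envelope=false, void_entry=false); no atom is both obligatory and forbidden, so the set is consistent.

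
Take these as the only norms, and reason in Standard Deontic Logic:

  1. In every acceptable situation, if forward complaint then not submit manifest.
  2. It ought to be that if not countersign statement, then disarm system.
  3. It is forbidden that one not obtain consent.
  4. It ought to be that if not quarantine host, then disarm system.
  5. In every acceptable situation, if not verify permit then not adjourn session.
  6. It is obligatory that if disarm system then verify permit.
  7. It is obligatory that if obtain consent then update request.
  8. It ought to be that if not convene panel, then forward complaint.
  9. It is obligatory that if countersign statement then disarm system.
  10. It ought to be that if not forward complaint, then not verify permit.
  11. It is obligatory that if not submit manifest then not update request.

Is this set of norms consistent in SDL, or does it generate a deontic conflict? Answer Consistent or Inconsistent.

Premises 9 and 2 cover both cases: O(countersign_statement → disarm_system) and O(¬countersign_statement → disarm_system). Since countersign_statement ∨ ¬countersign_statement is a tautology, O(disarm_system) follows.
From O(disarm_system) and premise 6, O(disarm_system → verify_permit), we obtain O(verify_permit).
Premise 10, O(¬forward_complaint → ¬verify_permit), contraposes to O(verify_permit → forward_complaint); with O(verify_permit) we get O(forward_complaint).
From O(forward_complaint) and premise 1, O(forward_complaint → ¬submit_manifest), we obtain O(¬submit_manifest).
From O(¬submit_manifest) and premise 11, O(¬submit_manifest → ¬update_request), we obtain O(¬update_request).
Premise 7, O(obtain_consent → update_request), contraposes to O(¬update_request → ¬obtain_consent); with O(¬update_request) we get O(¬obtain_consent).
But premise 3, F(¬obtain_consent), means O(obtain_consent).
We now have both O(¬obtain_consent) and O(obtain_consent) — obtain_consent is simultaneously obligatory and forbidden, violating the D-axiom.

Inconsistent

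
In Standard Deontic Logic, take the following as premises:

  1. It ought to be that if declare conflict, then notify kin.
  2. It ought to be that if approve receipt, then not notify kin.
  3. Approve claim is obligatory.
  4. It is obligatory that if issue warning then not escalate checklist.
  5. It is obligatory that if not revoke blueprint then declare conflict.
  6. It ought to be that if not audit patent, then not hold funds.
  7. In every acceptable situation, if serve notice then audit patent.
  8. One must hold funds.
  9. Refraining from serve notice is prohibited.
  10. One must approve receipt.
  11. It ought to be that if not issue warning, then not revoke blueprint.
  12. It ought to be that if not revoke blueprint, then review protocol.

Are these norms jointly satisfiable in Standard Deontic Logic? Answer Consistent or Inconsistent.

Premise 6 is O(¬audit_patent → ¬hold_funds), but O(¬audit_patent) is not derivable from the premises, so it does not yield O(¬hold_funds).
So O(¬hold_funds) is not derivable, and the apparent clash with O(hold_funds) does not arise.
A world satisfying every obligation exists (e.g. approve_claim=true, approve_receipt=true, audit_patent=true, declare_conflict=false, escalate_checklist=false, hold_funds=true, issue_warning=true, notify_kin=false, review_protocol=false, revoke_blueprint=true, serve_notice=true); no atom is both obligatory and forbidden, so the set is consistent.

Consistent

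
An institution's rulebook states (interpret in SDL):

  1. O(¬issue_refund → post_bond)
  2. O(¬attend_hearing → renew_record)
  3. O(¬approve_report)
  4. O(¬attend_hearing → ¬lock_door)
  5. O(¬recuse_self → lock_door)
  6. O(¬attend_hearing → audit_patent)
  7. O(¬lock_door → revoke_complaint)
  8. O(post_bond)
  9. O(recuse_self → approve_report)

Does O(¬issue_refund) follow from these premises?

No

Premise 1 is O(¬issue_refund → post_bond); even if O(post_bond) held, inferring O(¬issue_refund) would be affirming the consequent — invalid.
No other premise forces O(¬issue_refund). An ideal world satisfying every premise can still have ¬issue_refund false, so O(¬issue_refund) is not derivable.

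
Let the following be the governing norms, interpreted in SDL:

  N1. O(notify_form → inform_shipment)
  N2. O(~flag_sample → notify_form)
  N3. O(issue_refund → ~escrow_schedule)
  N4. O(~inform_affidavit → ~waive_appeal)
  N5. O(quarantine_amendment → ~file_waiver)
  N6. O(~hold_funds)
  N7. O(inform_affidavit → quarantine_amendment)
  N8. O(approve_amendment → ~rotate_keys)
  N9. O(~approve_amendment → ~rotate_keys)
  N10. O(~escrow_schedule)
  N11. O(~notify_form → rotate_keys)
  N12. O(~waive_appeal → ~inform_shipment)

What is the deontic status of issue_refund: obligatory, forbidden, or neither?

Premise 3 is O(issue_refund → ~escrow_schedule); even if O(~escrow_schedule) held, inferring O(issue_refund) would be affirming the consequent — invalid.
No premise or chain of K-axiom applications forces O(issue_refund), and none forces O(~issue_refund). So issue_refund is neither obligatory nor forbidden under these norms.

Neither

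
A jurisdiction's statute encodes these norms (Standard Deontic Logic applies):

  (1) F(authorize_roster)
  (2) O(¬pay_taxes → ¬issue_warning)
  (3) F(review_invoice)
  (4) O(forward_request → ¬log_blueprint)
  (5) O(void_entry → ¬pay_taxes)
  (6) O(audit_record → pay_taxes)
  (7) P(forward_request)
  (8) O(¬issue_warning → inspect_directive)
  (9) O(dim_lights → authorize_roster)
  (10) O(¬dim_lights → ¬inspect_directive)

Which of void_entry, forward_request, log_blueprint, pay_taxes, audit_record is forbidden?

F(authorize_roster) at premise 1 means O(¬authorize_roster).
The contrapositive of premise 9 (O(dim_lights → authorize_roster)) is O(¬authorize_roster → ¬dim_lights), and O(¬authorize_roster) is already established, so O(¬dim_lights).
Applying K to premise 10 (O(¬dim_lights → ¬inspect_directive)) and O(¬dim_lights) yields O(¬inspect_directive).
The contrapositive of premise 8 (O(¬issue_warning → inspect_directive)) is O(¬inspect_directive → issue_warning), and O(¬inspect_directive) is already established, so O(issue_warning).
Premise 2, O(¬pay_taxes → ¬issue_warning), contraposes to O(issue_warning → pay_taxes); with O(issue_warning) we get O(pay_taxes).
Premise 5 is O(void_entry → ¬pay_taxes); contrapositively O(pay_taxes → ¬void_entry). Since O(pay_taxes) holds, K gives O(¬void_entry).
So O(¬void_entry) holds, i.e. void_entry is forbidden. None of the other listed options is forbidden under the premises.

void_entry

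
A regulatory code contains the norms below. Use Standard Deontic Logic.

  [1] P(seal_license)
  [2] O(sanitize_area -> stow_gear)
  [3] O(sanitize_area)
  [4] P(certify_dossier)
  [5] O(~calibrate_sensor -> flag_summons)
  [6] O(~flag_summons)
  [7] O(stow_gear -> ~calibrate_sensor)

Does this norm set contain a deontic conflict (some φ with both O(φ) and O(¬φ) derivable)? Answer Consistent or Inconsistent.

Inconsistent

Premise 3 gives O(sanitize_area).
From O(sanitize_area) and premise 2, O(sanitize_area -> stow_gear), we obtain O(stow_gear).
From O(stow_gear) and premise 7, O(stow_gear -> ~calibrate_sensor), we obtain O(~calibrate_sensor).
With premise 5, O(~calibrate_sensor -> flag_summons), the K-axiom yields O(flag_summons).
However, premise 6 gives O(~flag_summons).
We now have both O(flag_summons) and O(~flag_summons) — flag_summons is simultaneously obligatory and forbidden, violating the D-axiom.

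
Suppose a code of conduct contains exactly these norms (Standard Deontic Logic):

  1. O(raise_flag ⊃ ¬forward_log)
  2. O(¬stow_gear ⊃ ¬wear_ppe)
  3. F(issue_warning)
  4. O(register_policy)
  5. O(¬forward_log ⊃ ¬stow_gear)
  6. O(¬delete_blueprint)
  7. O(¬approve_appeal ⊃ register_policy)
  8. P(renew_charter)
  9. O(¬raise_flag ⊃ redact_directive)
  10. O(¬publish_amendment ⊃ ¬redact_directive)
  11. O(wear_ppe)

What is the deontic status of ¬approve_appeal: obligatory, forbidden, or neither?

Premise 7 is O(¬approve_appeal ⊃ register_policy); even if O(register_policy) held, inferring O(¬approve_appeal) would be affirming the consequent — invalid.
No premise or chain of K-axiom applications forces O(¬approve_appeal), and none forces O(approve_appeal). So ¬approve_appeal is neither obligatory nor forbidden under these norms.

Neither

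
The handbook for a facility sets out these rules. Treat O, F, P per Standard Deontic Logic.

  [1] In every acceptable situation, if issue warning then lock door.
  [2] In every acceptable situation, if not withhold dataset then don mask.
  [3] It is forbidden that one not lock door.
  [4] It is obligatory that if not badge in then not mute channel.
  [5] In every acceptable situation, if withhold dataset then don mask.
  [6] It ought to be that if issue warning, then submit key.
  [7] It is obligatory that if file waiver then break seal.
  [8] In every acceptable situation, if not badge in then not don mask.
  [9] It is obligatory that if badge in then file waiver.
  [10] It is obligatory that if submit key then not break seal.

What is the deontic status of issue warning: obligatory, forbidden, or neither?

By case analysis on withhold_dataset: premise 5 gives O(withhold_dataset → don_mask) and premise 2 gives O(¬withhold_dataset → don_mask), so O(don_mask) either way.
Premise 8, O(¬badge_in → ¬don_mask), contraposes to O(don_mask → badge_in); with O(don_mask) we get O(badge_in).
Premise 9 is O(badge_in → file_waiver); since O(badge_in), deontic closure gives O(file_waiver).
From O(file_waiver) and premise 7, O(file_waiver → break_seal), we obtain O(break_seal).
Premise 10 is O(submit_key → ¬break_seal); contrapositively O(break_seal → ¬submit_key). Since O(break_seal) holds, K gives O(¬submit_key).
The contrapositive of premise 6 (O(issue_warning → submit_key)) is O(¬submit_key → ¬issue_warning), and O(¬submit_key) is already established, so O(¬issue_warning).
Premises 1, 3, 4 do not contribute to this derivation.
Thus O(¬issue_warning), which is F(issue_warning): issue_warning is forbidden.

Forbidden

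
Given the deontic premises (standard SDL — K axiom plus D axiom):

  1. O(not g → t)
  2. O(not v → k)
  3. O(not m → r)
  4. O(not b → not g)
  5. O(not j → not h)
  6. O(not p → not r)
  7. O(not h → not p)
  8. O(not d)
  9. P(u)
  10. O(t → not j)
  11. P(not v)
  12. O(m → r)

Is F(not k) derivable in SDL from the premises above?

No

Premise 2 is O(not v → k), but O(not v) is not derivable from the premises (the permission P(not v) asserts only not O(v), not O(not v)), so it does not yield O(k).
No other premise forces O(k). An ideal world satisfying every premise can still have not k true, so F(not k) is not derivable.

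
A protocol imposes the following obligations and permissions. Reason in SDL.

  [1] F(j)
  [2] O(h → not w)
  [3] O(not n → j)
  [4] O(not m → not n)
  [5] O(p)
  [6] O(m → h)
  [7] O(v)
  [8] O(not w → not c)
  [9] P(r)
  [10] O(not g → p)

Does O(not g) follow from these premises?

No

Premise 10 is O(not g → p); even if O(p) held, inferring O(not g) would be affirming the consequent — invalid.
No other premise forces O(not g). An ideal world satisfying every premise can still have not g false, so O(not g) is not derivable.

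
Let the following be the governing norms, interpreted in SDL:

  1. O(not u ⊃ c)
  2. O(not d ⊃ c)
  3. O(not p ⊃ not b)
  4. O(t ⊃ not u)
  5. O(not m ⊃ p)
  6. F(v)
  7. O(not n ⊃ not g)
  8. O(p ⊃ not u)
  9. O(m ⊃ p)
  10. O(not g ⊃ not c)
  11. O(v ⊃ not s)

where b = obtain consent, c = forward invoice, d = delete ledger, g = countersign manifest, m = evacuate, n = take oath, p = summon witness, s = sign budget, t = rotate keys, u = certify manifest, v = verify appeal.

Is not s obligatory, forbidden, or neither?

Neither

Premise 11 is O(v ⊃ not s), but O(v) is not derivable from the premises, so it does not yield O(not s).
No premise or chain of K-axiom applications forces O(not s), and none forces O(s). So not s is neither obligatory nor forbidden under these norms.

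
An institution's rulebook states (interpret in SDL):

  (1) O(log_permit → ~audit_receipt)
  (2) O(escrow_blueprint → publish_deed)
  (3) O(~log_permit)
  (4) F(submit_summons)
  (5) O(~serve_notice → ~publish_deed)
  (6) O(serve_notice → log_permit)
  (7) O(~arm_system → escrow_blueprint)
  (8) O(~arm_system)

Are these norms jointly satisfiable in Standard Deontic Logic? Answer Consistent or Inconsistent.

From premise 3 we have O(~log_permit).
Premise 6, O(serve_notice → log_permit), contraposes to O(~log_permit → ~serve_notice); with O(~log_permit) we get O(~serve_notice).
From O(~serve_notice) and premise 5, O(~serve_notice → ~publish_deed), we obtain O(~publish_deed).
Premise 2 is O(escrow_blueprint → publish_deed); contrapositively O(~publish_deed → ~escrow_blueprint). Since O(~publish_deed) holds, K gives O(~escrow_blueprint).
The contrapositive of premise 7 (O(~arm_system → escrow_blueprint)) is O(~escrow_blueprint → arm_system), and O(~escrow_blueprint) is already established, so O(arm_system).
However, premise 8 gives O(~arm_system).
We now have both O(arm_system) and O(~arm_system) — arm_system is simultaneously obligatory and forbidden, violating the D-axiom.

Inconsistent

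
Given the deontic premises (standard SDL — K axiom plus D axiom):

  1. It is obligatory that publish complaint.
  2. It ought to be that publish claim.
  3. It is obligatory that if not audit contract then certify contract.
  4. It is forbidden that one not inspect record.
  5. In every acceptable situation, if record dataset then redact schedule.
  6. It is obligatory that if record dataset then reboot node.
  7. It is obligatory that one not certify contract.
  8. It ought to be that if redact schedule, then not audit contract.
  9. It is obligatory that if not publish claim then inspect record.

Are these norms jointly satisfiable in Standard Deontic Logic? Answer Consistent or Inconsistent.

Premise 9 is O(¬publish_claim → inspect_record); even if O(inspect_record) held, inferring O(¬publish_claim) would be affirming the consequent — invalid.
So O(¬publish_claim) is not derivable, and the apparent clash with O(publish_claim) does not arise.
A world satisfying every obligation exists (e.g. audit_contract=true, certify_contract=false, inspect_record=true, publish_claim=true, publish_complaint=true, reboot_node=false, record_dataset=false, redact_schedule=false); no atom is both obligatory and forbidden, so the set is consistent.

Consistent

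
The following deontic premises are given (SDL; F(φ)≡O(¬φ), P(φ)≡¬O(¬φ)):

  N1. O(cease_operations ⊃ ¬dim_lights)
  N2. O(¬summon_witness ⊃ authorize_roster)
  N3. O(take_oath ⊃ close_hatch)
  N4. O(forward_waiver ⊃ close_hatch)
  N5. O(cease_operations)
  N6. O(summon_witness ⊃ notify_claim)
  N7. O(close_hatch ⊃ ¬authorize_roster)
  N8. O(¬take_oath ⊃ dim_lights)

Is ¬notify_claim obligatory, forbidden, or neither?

Forbidden

From premise 5 we have O(cease_operations).
Applying K to premise 1 (O(cease_operations ⊃ ¬dim_lights)) and O(cease_operations) yields O(¬dim_lights).
Premise 8, O(¬take_oath ⊃ dim_lights), contraposes to O(¬dim_lights ⊃ take_oath); with O(¬dim_lights) we get O(take_oath).
With premise 3, O(take_oath ⊃ close_hatch), the K-axiom yields O(close_hatch).
Applying K to premise 7 (O(close_hatch ⊃ ¬authorize_roster)) and O(close_hatch) yields O(¬authorize_roster).
Premise 2, O(¬summon_witness ⊃ authorize_roster), contraposes to O(¬authorize_roster ⊃ summon_witness); with O(¬authorize_roster) we get O(summon_witness).
Premise 6 is O(summon_witness ⊃ notify_claim); since O(summon_witness), deontic closure gives O(notify_claim).
Premise 4 does not contribute to this derivation.
Thus O(notify_claim), which is F(¬notify_claim): ¬notify_claim is forbidden.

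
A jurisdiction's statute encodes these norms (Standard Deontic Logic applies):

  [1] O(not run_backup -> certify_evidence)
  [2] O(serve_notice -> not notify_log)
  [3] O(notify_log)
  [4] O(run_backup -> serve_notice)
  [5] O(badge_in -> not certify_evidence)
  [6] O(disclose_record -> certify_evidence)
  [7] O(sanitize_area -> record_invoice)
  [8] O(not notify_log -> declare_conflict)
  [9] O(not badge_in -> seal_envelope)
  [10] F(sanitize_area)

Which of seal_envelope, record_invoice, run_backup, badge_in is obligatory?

seal_envelope

Premise 3 states O(notify_log) outright.
The contrapositive of premise 2 (O(serve_notice -> not notify_log)) is O(notify_log -> not serve_notice), and O(notify_log) is already established, so O(not serve_notice).
Premise 4 is O(run_backup -> serve_notice); contrapositively O(not serve_notice -> not run_backup). Since O(not serve_notice) holds, K gives O(not run_backup).
From O(not run_backup) and premise 1, O(not run_backup -> certify_evidence), we obtain O(certify_evidence).
The contrapositive of premise 5 (O(badge_in -> not certify_evidence)) is O(certify_evidence -> not badge_in), and O(certify_evidence) is already established, so O(not badge_in).
From O(not badge_in) and premise 9, O(not badge_in -> seal_envelope), we obtain O(seal_envelope).
So O(seal_envelope) holds — seal_envelope is obligatory. None of the other listed options is made obligatory by any chain of premises.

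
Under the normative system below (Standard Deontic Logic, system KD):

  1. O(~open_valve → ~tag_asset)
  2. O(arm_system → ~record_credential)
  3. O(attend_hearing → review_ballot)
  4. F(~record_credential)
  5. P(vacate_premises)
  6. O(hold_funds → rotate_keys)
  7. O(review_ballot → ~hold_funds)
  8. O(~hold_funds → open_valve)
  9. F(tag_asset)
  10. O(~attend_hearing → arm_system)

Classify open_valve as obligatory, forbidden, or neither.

F(~record_credential) at premise 4 means O(record_credential).
Premise 2 is O(arm_system → ~record_credential); contrapositively O(record_credential → ~arm_system). Since O(record_credential) holds, K gives O(~arm_system).
Premise 10 is O(~attend_hearing → arm_system); contrapositively O(~arm_system → attend_hearing). Since O(~arm_system) holds, K gives O(attend_hearing).
From O(attend_hearing) and premise 3, O(attend_hearing → review_ballot), we obtain O(review_ballot).
Premise 7 is O(review_ballot → ~hold_funds); since O(review_ballot), deontic closure gives O(~hold_funds).
With premise 8, O(~hold_funds → open_valve), the K-axiom yields O(open_valve).
Premises 1, 5, 6, 9 do not contribute to this derivation.
Hence open_valve is obligatory.

Obligatory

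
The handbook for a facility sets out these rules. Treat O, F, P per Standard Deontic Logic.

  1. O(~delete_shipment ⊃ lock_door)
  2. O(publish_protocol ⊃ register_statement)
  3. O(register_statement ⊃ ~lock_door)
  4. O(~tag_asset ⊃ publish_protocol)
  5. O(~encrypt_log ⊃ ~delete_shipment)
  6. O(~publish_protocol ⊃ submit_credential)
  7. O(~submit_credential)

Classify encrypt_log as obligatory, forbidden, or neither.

Obligatory

Premise 7 states O(~submit_credential) outright.
Premise 6 is O(~publish_protocol ⊃ submit_credential); contrapositively O(~submit_credential ⊃ publish_protocol). Since O(~submit_credential) holds, K gives O(publish_protocol).
From O(publish_protocol) and premise 2, O(publish_protocol ⊃ register_statement), we obtain O(register_statement).
From O(register_statement) and premise 3, O(register_statement ⊃ ~lock_door), we obtain O(~lock_door).
The contrapositive of premise 1 (O(~delete_shipment ⊃ lock_door)) is O(~lock_door ⊃ delete_shipment), and O(~lock_door) is already established, so O(delete_shipment).
Premise 5 is O(~encrypt_log ⊃ ~delete_shipment); contrapositively O(delete_shipment ⊃ encrypt_log). Since O(delete_shipment) holds, K gives O(encrypt_log).
Premise 4 does not contribute to this derivation.
Hence encrypt_log is obligatory.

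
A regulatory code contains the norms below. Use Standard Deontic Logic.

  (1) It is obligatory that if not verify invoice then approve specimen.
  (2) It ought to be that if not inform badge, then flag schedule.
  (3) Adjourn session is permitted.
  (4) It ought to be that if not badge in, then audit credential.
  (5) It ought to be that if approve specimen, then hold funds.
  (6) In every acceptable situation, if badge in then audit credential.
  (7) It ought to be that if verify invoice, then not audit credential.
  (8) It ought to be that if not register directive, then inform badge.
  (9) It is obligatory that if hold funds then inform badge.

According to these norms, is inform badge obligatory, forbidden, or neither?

Premises 6 and 4 cover both cases: O(badge_in → audit_credential) and O(¬badge_in → audit_credential). Since badge_in ∨ ¬badge_in is a tautology, O(audit_credential) follows.
Premise 7, O(verify_invoice → ¬audit_credential), contraposes to O(audit_credential → ¬verify_invoice); with O(audit_credential) we get O(¬verify_invoice).
Premise 1 is O(¬verify_invoice → approve_specimen); since O(¬verify_invoice), deontic closure gives O(approve_specimen).
Premise 5 is O(approve_specimen → hold_funds); since O(approve_specimen), deontic closure gives O(hold_funds).
With premise 9, O(hold_funds → inform_badge), the K-axiom yields O(inform_badge).
Premises 2, 3, 8 do not contribute to this derivation.
Hence inform_badge is obligatory.

Obligatory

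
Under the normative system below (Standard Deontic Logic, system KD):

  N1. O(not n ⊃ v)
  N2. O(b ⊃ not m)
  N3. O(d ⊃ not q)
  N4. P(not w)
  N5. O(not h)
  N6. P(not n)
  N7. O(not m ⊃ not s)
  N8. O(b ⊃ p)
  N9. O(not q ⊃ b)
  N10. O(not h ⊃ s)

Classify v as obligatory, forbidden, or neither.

Neither

Premise 1 is O(not n ⊃ v), but O(not n) is not derivable from the premises (the permission P(not n) asserts only not O(n), not O(not n)), so it does not yield O(v).
No premise or chain of K-axiom applications forces O(v), and none forces O(not v). So v is neither obligatory nor forbidden under these norms.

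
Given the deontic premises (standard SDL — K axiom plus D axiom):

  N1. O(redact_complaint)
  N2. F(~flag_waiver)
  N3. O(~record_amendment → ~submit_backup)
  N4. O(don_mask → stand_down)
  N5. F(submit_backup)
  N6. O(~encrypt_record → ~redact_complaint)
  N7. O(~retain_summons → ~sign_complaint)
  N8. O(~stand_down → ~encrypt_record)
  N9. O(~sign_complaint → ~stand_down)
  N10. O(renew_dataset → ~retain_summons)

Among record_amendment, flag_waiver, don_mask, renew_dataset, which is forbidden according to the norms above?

From premise 1 we have O(redact_complaint).
Premise 6 is O(~encrypt_record → ~redact_complaint); contrapositively O(redact_complaint → encrypt_record). Since O(redact_complaint) holds, K gives O(encrypt_record).
Premise 8 is O(~stand_down → ~encrypt_record); contrapositively O(encrypt_record → stand_down). Since O(encrypt_record) holds, K gives O(stand_down).
Premise 9, O(~sign_complaint → ~stand_down), contraposes to O(stand_down → sign_complaint); with O(stand_down) we get O(sign_complaint).
Premise 7, O(~retain_summons → ~sign_complaint), contraposes to O(sign_complaint → retain_summons); with O(sign_complaint) we get O(retain_summons).
Premise 10, O(renew_dataset → ~retain_summons), contraposes to O(retain_summons → ~renew_dataset); with O(retain_summons) we get O(~renew_dataset).
So O(~renew_dataset) holds, i.e. renew_dataset is forbidden. None of the other listed options is forbidden under the premises.

renew_dataset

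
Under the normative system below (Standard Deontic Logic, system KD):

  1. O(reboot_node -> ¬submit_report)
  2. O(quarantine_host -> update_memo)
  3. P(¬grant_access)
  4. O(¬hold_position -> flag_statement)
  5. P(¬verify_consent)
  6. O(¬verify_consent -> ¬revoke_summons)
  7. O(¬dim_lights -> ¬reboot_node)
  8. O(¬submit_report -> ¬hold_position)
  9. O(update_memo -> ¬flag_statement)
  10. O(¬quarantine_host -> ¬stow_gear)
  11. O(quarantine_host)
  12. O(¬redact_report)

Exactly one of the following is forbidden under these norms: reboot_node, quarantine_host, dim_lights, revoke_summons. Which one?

Premise 11 states O(quarantine_host) outright.
From O(quarantine_host) and premise 2, O(quarantine_host -> update_memo), we obtain O(update_memo).
Premise 9 is O(update_memo -> ¬flag_statement); since O(update_memo), deontic closure gives O(¬flag_statement).
Premise 4, O(¬hold_position -> flag_statement), contraposes to O(¬flag_statement -> hold_position); with O(¬flag_statement) we get O(hold_position).
Premise 8 is O(¬submit_report -> ¬hold_position); contrapositively O(hold_position -> submit_report). Since O(hold_position) holds, K gives O(submit_report).
Premise 1 is O(reboot_node -> ¬submit_report); contrapositively O(submit_report -> ¬reboot_node). Since O(submit_report) holds, K gives O(¬reboot_node).
So O(¬reboot_node) holds, i.e. reboot_node is forbidden. None of the other listed options is forbidden under the premises.

reboot_node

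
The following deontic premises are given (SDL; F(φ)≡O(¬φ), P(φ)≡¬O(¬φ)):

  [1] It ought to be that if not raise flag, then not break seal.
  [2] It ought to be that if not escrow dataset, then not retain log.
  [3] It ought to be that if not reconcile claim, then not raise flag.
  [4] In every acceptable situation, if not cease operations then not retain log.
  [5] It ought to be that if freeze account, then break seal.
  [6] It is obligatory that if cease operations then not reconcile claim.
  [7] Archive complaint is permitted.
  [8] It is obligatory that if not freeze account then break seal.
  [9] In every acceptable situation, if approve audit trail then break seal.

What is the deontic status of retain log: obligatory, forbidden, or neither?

Forbidden

Premises 5 and 8 are O(freeze_account → break_seal) and O(¬freeze_account → break_seal); every ideal world satisfies freeze_account or ¬freeze_account, so in either case break_seal holds — hence O(break_seal).
Premise 1, O(¬raise_flag → ¬break_seal), contraposes to O(break_seal → raise_flag); with O(break_seal) we get O(raise_flag).
Premise 3 is O(¬reconcile_claim → ¬raise_flag); contrapositively O(raise_flag → reconcile_claim). Since O(raise_flag) holds, K gives O(reconcile_claim).
Premise 6 is O(cease_operations → ¬reconcile_claim); contrapositively O(reconcile_claim → ¬cease_operations). Since O(reconcile_claim) holds, K gives O(¬cease_operations).
Applying K to premise 4 (O(¬cease_operations → ¬retain_log)) and O(¬cease_operations) yields O(¬retain_log).
Premises 2, 7, 9 do not contribute to this derivation.
Thus O(¬retain_log), which is F(retain_log): retain_log is forbidden.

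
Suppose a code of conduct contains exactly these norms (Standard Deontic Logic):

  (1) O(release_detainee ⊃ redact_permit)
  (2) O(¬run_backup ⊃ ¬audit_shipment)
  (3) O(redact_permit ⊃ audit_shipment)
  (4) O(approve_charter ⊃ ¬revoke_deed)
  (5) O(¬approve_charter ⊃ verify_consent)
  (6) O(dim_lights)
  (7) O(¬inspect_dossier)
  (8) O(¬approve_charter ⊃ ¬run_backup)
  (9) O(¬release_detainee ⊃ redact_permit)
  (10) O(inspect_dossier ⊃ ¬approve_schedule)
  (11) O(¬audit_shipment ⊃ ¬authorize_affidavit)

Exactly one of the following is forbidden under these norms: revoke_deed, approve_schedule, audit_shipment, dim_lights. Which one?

revoke_deed

By case analysis on ¬release_detainee: premise 9 gives O(¬release_detainee ⊃ redact_permit) and premise 1 gives O(release_detainee ⊃ redact_permit), so O(redact_permit) either way.
Premise 3 is O(redact_permit ⊃ audit_shipment); since O(redact_permit), deontic closure gives O(audit_shipment).
Premise 2, O(¬run_backup ⊃ ¬audit_shipment), contraposes to O(audit_shipment ⊃ run_backup); with O(audit_shipment) we get O(run_backup).
Premise 8, O(¬approve_charter ⊃ ¬run_backup), contraposes to O(run_backup ⊃ approve_charter); with O(run_backup) we get O(approve_charter).
Applying K to premise 4 (O(approve_charter ⊃ ¬revoke_deed)) and O(approve_charter) yields O(¬revoke_deed).
So O(¬revoke_deed) holds, i.e. revoke_deed is forbidden. None of the other listed options is forbidden under the premises.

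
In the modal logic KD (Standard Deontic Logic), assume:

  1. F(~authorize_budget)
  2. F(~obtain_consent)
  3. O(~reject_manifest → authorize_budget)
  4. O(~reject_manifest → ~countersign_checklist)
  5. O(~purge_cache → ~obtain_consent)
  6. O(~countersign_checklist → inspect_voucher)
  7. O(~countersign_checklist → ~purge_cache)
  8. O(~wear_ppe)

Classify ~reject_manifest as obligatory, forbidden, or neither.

Premise 2, F(~obtain_consent), is equivalent to O(obtain_consent).
The contrapositive of premise 5 (O(~purge_cache → ~obtain_consent)) is O(obtain_consent → purge_cache), and O(obtain_consent) is already established, so O(purge_cache).
The contrapositive of premise 7 (O(~countersign_checklist → ~purge_cache)) is O(purge_cache → countersign_checklist), and O(purge_cache) is already established, so O(countersign_checklist).
The contrapositive of premise 4 (O(~reject_manifest → ~countersign_checklist)) is O(countersign_checklist → reject_manifest), and O(countersign_checklist) is already established, so O(reject_manifest).
Premises 1, 3, 6, 8 do not contribute to this derivation.
Thus O(reject_manifest), which is F(~reject_manifest): ~reject_manifest is forbidden.

Forbidden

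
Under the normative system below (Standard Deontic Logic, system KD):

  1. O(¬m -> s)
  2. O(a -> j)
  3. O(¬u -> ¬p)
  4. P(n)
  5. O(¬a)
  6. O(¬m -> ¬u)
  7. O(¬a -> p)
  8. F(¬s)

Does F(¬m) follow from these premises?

Premise 5 gives O(¬a).
With premise 7, O(¬a -> p), the K-axiom yields O(p).
Premise 3, O(¬u -> ¬p), contraposes to O(p -> u); with O(p) we get O(u).
The contrapositive of premise 6 (O(¬m -> ¬u)) is O(u -> m), and O(u) is already established, so O(m).
Premises 1, 2, 4, 8 do not contribute to this derivation.
So O(m) holds, i.e. F(¬m). The claim follows.

Yes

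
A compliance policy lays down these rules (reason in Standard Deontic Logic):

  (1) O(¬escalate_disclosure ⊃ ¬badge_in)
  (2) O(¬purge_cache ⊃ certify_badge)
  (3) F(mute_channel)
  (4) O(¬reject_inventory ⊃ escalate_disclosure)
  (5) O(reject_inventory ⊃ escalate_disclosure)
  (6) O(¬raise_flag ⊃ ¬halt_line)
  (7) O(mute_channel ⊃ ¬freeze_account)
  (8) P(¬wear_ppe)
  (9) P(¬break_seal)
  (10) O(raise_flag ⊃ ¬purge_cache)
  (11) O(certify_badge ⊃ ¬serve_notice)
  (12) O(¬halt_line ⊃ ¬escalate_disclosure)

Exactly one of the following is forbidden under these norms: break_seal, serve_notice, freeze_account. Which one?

serve_notice

Premises 5 and 4 cover both cases: O(reject_inventory ⊃ escalate_disclosure) and O(¬reject_inventory ⊃ escalate_disclosure). Since reject_inventory ∨ ¬reject_inventory is a tautology, O(escalate_disclosure) follows.
Premise 12 is O(¬halt_line ⊃ ¬escalate_disclosure); contrapositively O(escalate_disclosure ⊃ halt_line). Since O(escalate_disclosure) holds, K gives O(halt_line).
The contrapositive of premise 6 (O(¬raise_flag ⊃ ¬halt_line)) is O(halt_line ⊃ raise_flag), and O(halt_line) is already established, so O(raise_flag).
From O(raise_flag) and premise 10, O(raise_flag ⊃ ¬purge_cache), we obtain O(¬purge_cache).
Premise 2 is O(¬purge_cache ⊃ certify_badge); since O(¬purge_cache), deontic closure gives O(certify_badge).
Premise 11 is O(certify_badge ⊃ ¬serve_notice); since O(certify_badge), deontic closure gives O(¬serve_notice).
So O(¬serve_notice) holds, i.e. serve_notice is forbidden. None of the other listed options is forbidden under the premises.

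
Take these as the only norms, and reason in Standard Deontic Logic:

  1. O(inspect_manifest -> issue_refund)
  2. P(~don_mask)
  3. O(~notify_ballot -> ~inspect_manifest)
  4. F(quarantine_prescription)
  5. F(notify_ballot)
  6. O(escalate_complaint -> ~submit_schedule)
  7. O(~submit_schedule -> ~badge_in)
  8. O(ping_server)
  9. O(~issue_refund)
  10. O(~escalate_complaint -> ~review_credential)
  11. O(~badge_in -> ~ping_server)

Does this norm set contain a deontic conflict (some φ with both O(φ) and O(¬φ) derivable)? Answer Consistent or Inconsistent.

Consistent

Premise 1 is O(inspect_manifest -> issue_refund), but O(inspect_manifest) is not derivable from the premises, so it does not yield O(issue_refund).
So O(issue_refund) is not derivable, and the apparent clash with O(~issue_refund) does not arise.
A world satisfying every obligation exists (e.g. badge_in=true, don_mask=false, escalate_complaint=false, inspect_manifest=false, issue_refund=false, notify_ballot=false, ping_server=true, quarantine_prescription=false, review_credential=false, submit_schedule=true); no atom is both obligatory and forbidden, so the set is consistent.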